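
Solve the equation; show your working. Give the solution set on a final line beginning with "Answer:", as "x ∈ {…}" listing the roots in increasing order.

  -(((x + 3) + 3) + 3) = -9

Step 1. [-(((x + 3) + 3) + 3) = -9] LHS negated; negate both sides, so neg: ((x + 3) + 3) + 3 = 9.
Step 2. [((x + 3) + 3) + 3 = 9] subtract 3: x sits inside (… + 3). So sub: (x + 3) + 3 = 6.
Step 3. [(x + 3) + 3 = 6] subtract 3: x sits inside (… + 3), so sub: x + 3 = 3.
Step 4. [x + 3 = 3] subtract 3: x sits inside (… + 3), so sub: x = 0.

Answer: x ∈ {0}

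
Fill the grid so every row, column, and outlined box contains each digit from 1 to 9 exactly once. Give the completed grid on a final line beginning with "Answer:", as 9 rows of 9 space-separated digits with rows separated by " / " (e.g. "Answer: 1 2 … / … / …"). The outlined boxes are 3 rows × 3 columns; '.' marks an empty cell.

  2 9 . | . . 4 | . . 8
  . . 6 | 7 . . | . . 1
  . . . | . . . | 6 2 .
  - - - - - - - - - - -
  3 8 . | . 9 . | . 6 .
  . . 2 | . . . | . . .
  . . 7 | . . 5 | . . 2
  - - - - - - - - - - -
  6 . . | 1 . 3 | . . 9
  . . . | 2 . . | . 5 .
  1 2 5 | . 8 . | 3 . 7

Step 1. [r9c8∈{4}] nothing but 4 survives at r9c8 ⇒ r9c8=4.
Step 2. [r4c4∈{4}] nothing but 4 survives at r4c4, so r4c4=4.
Step 3. [r4c3∈{1}] r4c3 is down to just 1 ⇒ r4c3=1.
Step 4. [r1c5∈{1,3,5,6}] 1 has one home in row 1: r1c5. So r1c5=1.
Step 5. [r1c3∈{3}] r1c3's peers cover all but 3 ⇒ r1c3=3.
Step 6. [r5c6∈{1,6,7,8}] in col 6, 1 fits only at r5c6. So r5c6=1.
Step 7. [r7c8∈{8}] r7c8's peers cover all but 8, so r7c8=8.
Step 8. [r7c3∈{4}] r7c3 has the single candidate 4 ⇒ r7c3=4.
Step 9. [r3c3∈{8}] only 8 remains possible at r3c3. So r3c3=8.
Step 10. [r7c2∈{7}] r7c2 is down to just 7, so r7c2=7.
Step 11. [r4c9∈{5}] r4c9's peers cover all but 5 ⇒ r4c9=5.
Step 12. [r4c7∈{7}] nothing but 7 survives at r4c7, so r4c7=7.
Step 13. [r3c6∈{9}] nothing but 9 survives at r3c6 ⇒ r3c6=9.
Step 14. [r1c4∈{5,6}] row 1 places 6 nowhere but r1c4 ⇒ r1c4=6.
Step 15. [r3c4∈{3,5}] across col 4, 5 lands solely at r3c4. So r3c4=5.
Step 16. [r3c5∈{3}] nothing but 3 survives at r3c5, so r3c5=3.
Step 17. [r3c9∈{4}] r3c9 is down to just 4. So r3c9=4.
Step 18. [r2c8∈{3,9}] across row 2, 3 lands solely at r2c8, so r2c8=3.
Step 19. [r5c8∈{9}] nothing but 9 survives at r5c8 ⇒ r5c8=9.
Step 20. [r6c5∈{6}] r6c5 has the single candidate 6, so r6c5=6.
Step 21. [r6c2∈{4}] nothing but 4 survives at r6c2. So r6c2=4.
Step 22. [r2c2∈{5}] nothing but 5 survives at r2c2 ⇒ r2c2=5.
Step 23. [r6c4∈{3,8}] across row 6, 3 lands solely at r6c4. So r6c4=3.
Step 24. [r6c7∈{1,8}] r6c7 is the only open cell in row 6 admitting 8. So r6c7=8.
Step 25. [r8c6∈{6,7}] in col 6, 7 fits only at r8c6. So r8c6=7.
Step 26. [r4c6∈{2}] r4c6's peers cover all but 2. So r4c6=2.
Step 27. [r6c1∈{9}] r6c1 is down to just 9, so r6c1=9.
Step 28. [r8c9∈{6}] r8c9's peers cover all but 6. So r8c9=6.
Step 29. [r6c8∈{1}] nothing but 1 survives at r6c8 ⇒ r6c8=1.
Step 30. [r8c2∈{3}] r8c2's peers cover all but 3, so r8c2=3.
Step 31. [r7c7∈{2}] nothing but 2 survives at r7c7 ⇒ r7c7=2.
Step 32. [r8c3∈{9}] nothing but 9 survives at r8c3 ⇒ r8c3=9.
Step 33. [r2c1∈{4}] nothing but 4 survives at r2c1, so r2c1=4.
Step 34. [r2c5∈{2}] r2c5 is down to just 2, so r2c5=2.
Step 35. [r5c4∈{8}] r5c4's peers cover all but 8 ⇒ r5c4=8.
Step 36. [r5c1∈{5}] nothing but 5 survives at r5c1. So r5c1=5.
Step 37. [r8c7∈{1}] only 1 remains possible at r8c7 ⇒ r8c7=1.
Step 38. [r5c2∈{6}] r5c2's peers cover all but 6 ⇒ r5c2=6.
Step 39. [r3c2∈{1}] r3c2 has the single candidate 1, so r3c2=1.
Step 40. [r1c7∈{5}] r1c7 is down to just 5. So r1c7=5.
Step 41. [r7c5∈{5}] only 5 remains possible at r7c5. So r7c5=5.
Step 42. [r1c8∈{7}] r1c8's peers cover all but 7 ⇒ r1c8=7.
Step 43. [r5c5∈{7}] r5c5 is down to just 7 ⇒ r5c5=7.
Step 44. [r5c9∈{3}] r5c9 is down to just 3, so r5c9=3.
Step 45. [r3c1∈{7}] r3c1 has the single candidate 7, so r3c1=7.
Step 46. [r9c6∈{6}] r9c6 is down to just 6 ⇒ r9c6=6.
Step 47. [r2c7∈{9}] r2c7 has the single candidate 9 ⇒ r2c7=9.
Step 48. [r8c5∈{4}] r8c5's peers cover all but 4 ⇒ r8c5=4.
Step 49. [r5c7∈{4}] nothing but 4 survives at r5c7. So r5c7=4.
Step 50. [r9c4∈{9}] r9c4's peers cover all but 9 ⇒ r9c4=9.
Step 51. [r2c6∈{8}] r2c6 is down to just 8 ⇒ r2c6=8.
Step 52. [r8c1∈{8}] r8c1's peers cover all but 8, so r8c1=8.

Answer: 2 9 3 6 1 4 5 7 8 / 4 5 6 7 2 8 9 3 1 / 7 1 8 5 3 9 6 2 4 / 3 8 1 4 9 2 7 6 5 / 5 6 2 8 7 1 4 9 3 / 9 4 7 3 6 5 8 1 2 / 6 7 4 1 5 3 2 8 9 / 8 3 9 2 4 7 1 5 6 / 1 2 5 9 8 6 3 4 7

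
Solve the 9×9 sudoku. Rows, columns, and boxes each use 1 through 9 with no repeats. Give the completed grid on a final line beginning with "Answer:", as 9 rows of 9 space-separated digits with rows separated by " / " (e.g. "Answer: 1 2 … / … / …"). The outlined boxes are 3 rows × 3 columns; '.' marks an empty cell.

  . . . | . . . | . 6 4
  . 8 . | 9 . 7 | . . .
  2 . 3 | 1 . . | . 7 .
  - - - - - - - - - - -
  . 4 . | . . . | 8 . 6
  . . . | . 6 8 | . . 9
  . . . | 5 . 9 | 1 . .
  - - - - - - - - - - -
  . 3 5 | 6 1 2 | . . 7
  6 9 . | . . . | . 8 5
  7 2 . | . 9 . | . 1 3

Step 1. [r6c9∈{2}] only 2 remains possible at r6c9, so r6c9=2.
Step 2. [r5c7∈{3,4,5,7}] r5c7 is the only open cell in col 7 admitting 7 ⇒ r5c7=7.
Step 3. [r2c8∈{2,3,5}] r2c8 is the only open cell in col 8 admitting 2, so r2c8=2.
Step 4. [r8c3∈{1,4}] in row 8, 1 fits only at r8c3. So r8c3=1.
Step 5. [r7c1∈{4,8}] in row 7, 8 fits only at r7c1. So r7c1=8.
Step 6. [r9c3∈{4}] nothing but 4 survives at r9c3, so r9c3=4.
Step 7. [r6c1∈{3}] nothing but 3 survives at r6c1. So r6c1=3.
Step 8. [r3c6∈{4,5,6}] 6 has one home in col 6: r3c6. So r3c6=6.
Step 9. [r3c2∈{5}] r3c2 is down to just 5, so r3c2=5.
Step 10. [r3c5∈{4,8}] r3c5 is the only open cell in row 3 admitting 4 ⇒ r3c5=4.
Step 11. [r6c5∈{7}] only 7 remains possible at r6c5 ⇒ r6c5=7.
Step 12. [r8c5∈{3}] r8c5's peers cover all but 3 ⇒ r8c5=3.
Step 13. [r4c5∈{2}] r4c5 is down to just 2. So r4c5=2.
Step 14. [r4c4∈{3}] r4c4's peers cover all but 3 ⇒ r4c4=3.
Step 15. [r2c5∈{5}] r2c5 is down to just 5. So r2c5=5.
Step 16. [r5c2∈{1}] r5c2 has the single candidate 1 ⇒ r5c2=1.
Step 17. [r3c7∈{9}] only 9 remains possible at r3c7. So r3c7=9.
Step 18. [r7c7∈{4}] r7c7 has the single candidate 4, so r7c7=4.
Step 19. [r5c1∈{5}] nothing but 5 survives at r5c1. So r5c1=5.
Step 20. [r1c1∈{1,9}] in row 1, 1 fits only at r1c1. So r1c1=1.
Step 21. [r1c3∈{7,9}] in row 1, 9 fits only at r1c3 ⇒ r1c3=9.
Step 22. [r5c4∈{4}] r5c4 is down to just 4 ⇒ r5c4=4.
Step 23. [r2c3∈{6}] r2c3's peers cover all but 6. So r2c3=6.
Step 24. [r1c7∈{3,5}] r1c7 is the only open cell in row 1 admitting 5, so r1c7=5.
Step 25. [r1c4∈{2,8}] in row 1, 2 fits only at r1c4 ⇒ r1c4=2.
Step 26. [r9c6∈{5}] r9c6 has the single candidate 5. So r9c6=5.
Step 27. [r8c4∈{7}] r8c4's peers cover all but 7. So r8c4=7.
Step 28. [r5c8∈{3}] only 3 remains possible at r5c8. So r5c8=3.
Step 29. [r4c1∈{9}] only 9 remains possible at r4c1. So r4c1=9.
Step 30. [r7c8∈{9}] only 9 remains possible at r7c8. So r7c8=9.
Step 31. [r6c3∈{8}] only 8 remains possible at r6c3 ⇒ r6c3=8.
Step 32. [r1c5∈{8}] only 8 remains possible at r1c5, so r1c5=8.
Step 33. [r2c7∈{3}] r2c7 is down to just 3 ⇒ r2c7=3.
Step 34. [r4c3∈{7}] r4c3 is down to just 7. So r4c3=7.
Step 35. [r3c9∈{8}] r3c9's peers cover all but 8. So r3c9=8.
Step 36. [r8c7∈{2}] r8c7's peers cover all but 2 ⇒ r8c7=2.
Step 37. [r2c1∈{4}] r2c1's peers cover all but 4, so r2c1=4.
Step 38. [r9c4∈{8}] only 8 remains possible at r9c4. So r9c4=8.
Step 39. [r1c6∈{3}] r1c6 is down to just 3. So r1c6=3.
Step 40. [r2c9∈{1}] nothing but 1 survives at r2c9. So r2c9=1.
Step 41. [r6c8∈{4}] only 4 remains possible at r6c8. So r6c8=4.
Step 42. [r4c6∈{1}] only 1 remains possible at r4c6 ⇒ r4c6=1.
Step 43. [r1c2∈{7}] r1c2 is down to just 7, so r1c2=7.
Step 44. [r6c2∈{6}] r6c2 is down to just 6 ⇒ r6c2=6.
Step 45. [r5c3∈{2}] nothing but 2 survives at r5c3 ⇒ r5c3=2.
Step 46. [r9c7∈{6}] r9c7 is down to just 6, so r9c7=6.
Step 47. [r8c6∈{4}] r8c6 has the single candidate 4. So r8c6=4.
Step 48. [r4c8∈{5}] r4c8 is down to just 5. So r4c8=5.

Answer: 1 7 9 2 8 3 5 6 4 / 4 8 6 9 5 7 3 2 1 / 2 5 3 1 4 6 9 7 8 / 9 4 7 3 2 1 8 5 6 / 5 1 2 4 6 8 7 3 9 / 3 6 8 5 7 9 1 4 2 / 8 3 5 6 1 2 4 9 7 / 6 9 1 7 3 4 2 8 5 / 7 2 4 8 9 5 6 1 3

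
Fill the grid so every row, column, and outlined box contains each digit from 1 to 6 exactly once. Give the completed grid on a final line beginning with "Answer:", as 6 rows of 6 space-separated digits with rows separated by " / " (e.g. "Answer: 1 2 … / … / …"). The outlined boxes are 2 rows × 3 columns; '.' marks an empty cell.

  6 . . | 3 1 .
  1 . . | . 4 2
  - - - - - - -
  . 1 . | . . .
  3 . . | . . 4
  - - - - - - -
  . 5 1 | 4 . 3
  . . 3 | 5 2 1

Step 1. [r3c1∈{2,4,5}] r3c1 is the only open cell in col 1 admitting 5. So r3c1=5.
Step 2. [r3c6∈{6}] only 6 remains possible at r3c6, so r3c6=6.
Step 3. [r6c2∈{4,6}] r6c2 is the only open cell in row 6 admitting 6. So r6c2=6.
Step 4. [r4c2∈{2}] nothing but 2 survives at r4c2, so r4c2=2.
Step 5. [r1c3∈{2,4,5}] r1c3 is the only open cell in row 1 admitting 2. So r1c3=2.
Step 6. [r2c4∈{6}] nothing but 6 survives at r2c4. So r2c4=6.
Step 7. [r2c2∈{3}] r2c2 is down to just 3. So r2c2=3.
Step 8. [r6c1∈{4}] nothing but 4 survives at r6c1 ⇒ r6c1=4.
Step 9. [r3c5∈{3}] nothing but 3 survives at r3c5, so r3c5=3.
Step 10. [r4c3∈{6}] nothing but 6 survives at r4c3, so r4c3=6.
Step 11. [r4c5∈{5}] r4c5 has the single candidate 5, so r4c5=5.
Step 12. [r5c5∈{6}] r5c5 is down to just 6, so r5c5=6.
Step 13. [r2c3∈{5}] r2c3's peers cover all but 5, so r2c3=5.
Step 14. [r5c1∈{2}] r5c1 has the single candidate 2, so r5c1=2.
Step 15. [r1c2∈{4}] r1c2 is down to just 4, so r1c2=4.
Step 16. [r1c6∈{5}] r1c6's peers cover all but 5. So r1c6=5.
Step 17. [r3c4∈{2}] only 2 remains possible at r3c4, so r3c4=2.
Step 18. [r3c3∈{4}] r3c3 has the single candidate 4, so r3c3=4.
Step 19. [r4c4∈{1}] r4c4 is down to just 1 ⇒ r4c4=1.

Answer: 6 4 2 3 1 5 / 1 3 5 6 4 2 / 5 1 4 2 3 6 / 3 2 6 1 5 4 / 2 5 1 4 6 3 / 4 6 3 5 2 1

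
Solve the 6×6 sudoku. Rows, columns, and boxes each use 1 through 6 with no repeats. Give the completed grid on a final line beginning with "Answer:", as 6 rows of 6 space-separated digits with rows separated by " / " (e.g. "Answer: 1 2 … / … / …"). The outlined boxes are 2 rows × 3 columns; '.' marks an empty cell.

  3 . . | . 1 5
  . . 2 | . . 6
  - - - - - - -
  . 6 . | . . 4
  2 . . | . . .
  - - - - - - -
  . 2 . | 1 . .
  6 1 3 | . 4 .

Step 1. [r4c2∈{3,4,5}] across col 2, 3 lands solely at r4c2, so r4c2=3.
Step 2. [r1c2∈{4}] nothing but 4 survives at r1c2. So r1c2=4.
Step 3. [r6c4∈{2,5}] across row 6, 5 lands solely at r6c4 ⇒ r6c4=5.
Step 4. [r2c5∈{3}] r2c5 has the single candidate 3 ⇒ r2c5=3.
Step 5. [r4c3∈{1,4,5}] r4c3 is the only open cell in row 4 admitting 4, so r4c3=4.
Step 6. [r4c5∈{5,6}] row 4 places 5 nowhere but r4c5 ⇒ r4c5=5.
Step 7. [r2c1∈{1,5}] r2c1 is the only open cell in row 2 admitting 1, so r2c1=1.
Step 8. [r3c1∈{5}] r3c1 has the single candidate 5. So r3c1=5.
Step 9. [r3c4∈{2,3}] in row 3, 3 fits only at r3c4. So r3c4=3.
Step 10. [r1c4∈{2}] nothing but 2 survives at r1c4, so r1c4=2.
Step 11. [r5c1∈{4}] only 4 remains possible at r5c1, so r5c1=4.
Step 12. [r3c5∈{2}] r3c5 has the single candidate 2 ⇒ r3c5=2.
Step 13. [r2c4∈{4}] r2c4's peers cover all but 4 ⇒ r2c4=4.
Step 14. [r6c6∈{2}] r6c6 is down to just 2. So r6c6=2.
Step 15. [r4c4∈{6}] only 6 remains possible at r4c4. So r4c4=6.
Step 16. [r5c5∈{6}] r5c5 is down to just 6 ⇒ r5c5=6.
Step 17. [r2c2∈{5}] nothing but 5 survives at r2c2, so r2c2=5.
Step 18. [r4c6∈{1}] r4c6's peers cover all but 1. So r4c6=1.
Step 19. [r1c3∈{6}] r1c3's peers cover all but 6. So r1c3=6.
Step 20. [r5c6∈{3}] only 3 remains possible at r5c6 ⇒ r5c6=3.
Step 21. [r3c3∈{1}] nothing but 1 survives at r3c3. So r3c3=1.
Step 22. [r5c3∈{5}] r5c3 is down to just 5 ⇒ r5c3=5.

Answer: 3 4 6 2 1 5 / 1 5 2 4 3 6 / 5 6 1 3 2 4 / 2 3 4 6 5 1 / 4 2 5 1 6 3 / 6 1 3 5 4 2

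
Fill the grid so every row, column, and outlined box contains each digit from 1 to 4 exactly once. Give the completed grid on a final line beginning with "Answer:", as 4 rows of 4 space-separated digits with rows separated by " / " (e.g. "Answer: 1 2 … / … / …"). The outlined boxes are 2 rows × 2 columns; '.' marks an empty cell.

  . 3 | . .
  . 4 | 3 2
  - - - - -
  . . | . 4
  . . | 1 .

Step 1. [r3c1∈{1,2,3}] r3c1 is the only open cell in row 3 admitting 3, so r3c1=3.
Step 2. [r1c1∈{1,2}] in row 1, 2 fits only at r1c1 ⇒ r1c1=2.
Step 3. [r3c2∈{1,2}] row 3 places 1 nowhere but r3c2. So r3c2=1.
Step 4. [r1c4∈{1}] r1c4 is down to just 1, so r1c4=1.
Step 5. [r4c2∈{2}] r4c2's peers cover all but 2. So r4c2=2.
Step 6. [r2c1∈{1}] only 1 remains possible at r2c1 ⇒ r2c1=1.
Step 7. [r4c1∈{4}] nothing but 4 survives at r4c1. So r4c1=4.
Step 8. [r4c4∈{3}] nothing but 3 survives at r4c4. So r4c4=3.
Step 9. [r3c3∈{2}] r3c3 has the single candidate 2. So r3c3=2.
Step 10. [r1c3∈{4}] r1c3 is down to just 4. So r1c3=4.

Answer: 2 3 4 1 / 1 4 3 2 / 3 1 2 4 / 4 2 1 3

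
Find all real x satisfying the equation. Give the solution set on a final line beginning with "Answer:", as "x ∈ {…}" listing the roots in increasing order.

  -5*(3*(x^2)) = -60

Step 1. [-5*(3*(x^2)) = -60] -5 out front; divide by -5. So div: 3*(x^2) = 12.
Step 2. [3*(x^2) = 12] LHS = 3·(…); ÷3 both sides ⇒ div: x^2 = 4.
Step 3. [x^2 = 4] √ both sides: 4 ≥ 0 gives two branches, so sqrt: x = 2 or -2.

Answer: x ∈ {-2, 2}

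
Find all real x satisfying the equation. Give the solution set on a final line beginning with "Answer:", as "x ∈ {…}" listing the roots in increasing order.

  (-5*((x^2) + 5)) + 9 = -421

Step 1. [(-5*((x^2) + 5)) + 9 = -421] peel the +9: subtract 9 from each side. So sub: -5*((x^2) + 5) = -430.
Step 2. [-5*((x^2) + 5) = -430] leading coefficient -5: divide by -5. So div: (x^2) + 5 = 86.
Step 3. [(x^2) + 5 = 86] the outer +5 inverts by subtracting 5 ⇒ sub: x^2 = 81.
Step 4. [x^2 = 81] LHS squared, RHS 81 ≥ 0: apply √ (±). So sqrt: x = 9 or -9.

Answer: x ∈ {-9, 9}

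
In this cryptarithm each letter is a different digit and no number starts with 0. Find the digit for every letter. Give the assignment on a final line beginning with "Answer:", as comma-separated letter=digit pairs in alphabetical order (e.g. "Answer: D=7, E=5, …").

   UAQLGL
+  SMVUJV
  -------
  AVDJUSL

Step 1. [A] the sum has 7 digits but both addends have 6; that extra leading digit A is the final carry, namely 1. So A=1.
Step 2. [col 1: L + V ≡ L (mod 10)] column 1 reads L+V+carry(0)=L with nothing yet; with digits 1 already taken and all letters distinct, the only value for V is 0, so V=0.
Step 3. [col 1: L + V ≡ L (mod 10)] no forcing yet in column 1 (carry-in 0); L=9 is free and consistent — try it ⇒ L=9.
Step 4. [col 2: G + J ≡ S (mod 10)] no forcing yet in column 2 (carry-in 0); G=5 is free and consistent — try it ⇒ G=5.
Step 5. [col 2: G + J ≡ S (mod 10)] column 2 (G + J ≡ S (mod 10), carry-in 0) doesn't pin S yet; pick S=2 and continue ⇒ S=2.
Step 6. [col 2: G + J ≡ S (mod 10)] column 2 reads G+J+carry(0)=S with G=5, S=2; with digits 0,1,2,5,9 already taken and all letters distinct, the only value for J is 7 ⇒ J=7.
Step 7. [col 3: L + U ≡ U (mod 10)] several values work for U in column 3 (L + U ≡ U (mod 10), carry-in 1); try U=8. So U=8.
Step 8. [col 4: Q + V ≡ J (mod 10)] in column 4 we have Q+V≡J with carry-in 1; given V=0, J=7 and digits 0,1,2,5,7,8,9 already taken and all letters distinct, that pins Q to 6, so Q=6.
Step 9. [col 5: A + M ≡ D (mod 10)] in column 5 we have A+M≡D with carry-in 0; given A=1 and digits 0,1,2,5,6,7,8,9 already taken and all letters distinct, that pins M to 3. So M=3.
Step 10. [col 5: A + M ≡ D (mod 10)] in column 5 we have A+M≡D with carry-in 0; given A=1, M=3 and digits 0,1,2,3,5,6,7,8,9 already taken and all letters distinct, that pins D to 4 ⇒ D=4.

Answer: A=1, D=4, G=5, J=7, L=9, M=3, Q=6, S=2, U=8, V=0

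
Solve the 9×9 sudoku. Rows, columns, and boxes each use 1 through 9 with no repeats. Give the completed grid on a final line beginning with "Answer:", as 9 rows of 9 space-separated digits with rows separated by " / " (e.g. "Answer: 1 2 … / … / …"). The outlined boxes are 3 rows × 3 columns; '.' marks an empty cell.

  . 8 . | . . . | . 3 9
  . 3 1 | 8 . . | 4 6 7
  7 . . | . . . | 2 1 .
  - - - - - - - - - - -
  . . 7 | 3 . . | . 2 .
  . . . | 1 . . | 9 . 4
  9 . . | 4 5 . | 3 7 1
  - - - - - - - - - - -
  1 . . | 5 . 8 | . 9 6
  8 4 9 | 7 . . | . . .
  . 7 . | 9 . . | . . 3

Step 1. [r1c7∈{5}] nothing but 5 survives at r1c7 ⇒ r1c7=5.
Step 2. [r1c4∈{2,6}] in col 4, 2 fits only at r1c4, so r1c4=2.
Step 3. [r7c5∈{2,3,4}] r7c5 is the only open cell in row 7 admitting 4 ⇒ r7c5=4.
Step 4. [r3c4∈{6}] only 6 remains possible at r3c4 ⇒ r3c4=6.
Step 5. [r4c7∈{6,8}] 6 has one home in col 7: r4c7 ⇒ r4c7=6.
Step 6. [r7c2∈{2}] only 2 remains possible at r7c2. So r7c2=2.
Step 7. [r6c2∈{6}] only 6 remains possible at r6c2. So r6c2=6.
Step 8. [r5c2∈{5}] r5c2 is down to just 5, so r5c2=5.
Step 9. [r6c6∈{2}] r6c6's peers cover all but 2. So r6c6=2.
Step 10. [r5c8∈{8}] nothing but 8 survives at r5c8, so r5c8=8.
Step 11. [r2c5∈{9}] only 9 remains possible at r2c5 ⇒ r2c5=9.
Step 12. [r8c7∈{1}] r8c7's peers cover all but 1, so r8c7=1.
Step 13. [r9c5∈{1,2,6}] 2 has one home in row 9: r9c5 ⇒ r9c5=2.
Step 14. [r1c5∈{1,7}] col 5 places 1 nowhere but r1c5, so r1c5=1.
Step 15. [r8c8∈{5}] r8c8 has the single candidate 5. So r8c8=5.
Step 16. [r3c5∈{3}] r3c5 has the single candidate 3. So r3c5=3.
Step 17. [r8c5∈{6}] r8c5 is down to just 6, so r8c5=6.
Step 18. [r1c6∈{4,7}] r1c6 is the only open cell in row 1 admitting 7. So r1c6=7.
Step 19. [r5c1∈{2,3}] across col 1, 3 lands solely at r5c1. So r5c1=3.
Step 20. [r2c6∈{5}] r2c6 has the single candidate 5. So r2c6=5.
Step 21. [r9c1∈{5,6}] in col 1, 5 fits only at r9c1. So r9c1=5.
Step 22. [r1c1∈{4,6}] col 1 places 6 nowhere but r1c1. So r1c1=6.
Step 23. [r1c3∈{4}] r1c3 is down to just 4 ⇒ r1c3=4.
Step 24. [r9c3∈{6}] r9c3's peers cover all but 6. So r9c3=6.
Step 25. [r8c6∈{3}] nothing but 3 survives at r8c6, so r8c6=3.
Step 26. [r3c3∈{5}] only 5 remains possible at r3c3. So r3c3=5.
Step 27. [r3c2∈{9}] nothing but 9 survives at r3c2. So r3c2=9.
Step 28. [r4c5∈{8}] r4c5's peers cover all but 8. So r4c5=8.
Step 29. [r4c1∈{4}] r4c1 is down to just 4 ⇒ r4c1=4.
Step 30. [r9c8∈{4}] r9c8 is down to just 4 ⇒ r9c8=4.
Step 31. [r8c9∈{2}] r8c9 is down to just 2, so r8c9=2.
Step 32. [r7c3∈{3}] nothing but 3 survives at r7c3 ⇒ r7c3=3.
Step 33. [r9c7∈{8}] nothing but 8 survives at r9c7. So r9c7=8.
Step 34. [r4c6∈{9}] only 9 remains possible at r4c6. So r4c6=9.
Step 35. [r2c1∈{2}] r2c1 has the single candidate 2 ⇒ r2c1=2.
Step 36. [r4c9∈{5}] r4c9's peers cover all but 5. So r4c9=5.
Step 37. [r9c6∈{1}] nothing but 1 survives at r9c6. So r9c6=1.
Step 38. [r3c9∈{8}] r3c9 has the single candidate 8 ⇒ r3c9=8.
Step 39. [r3c6∈{4}] r3c6 is down to just 4, so r3c6=4.
Step 40. [r4c2∈{1}] r4c2 has the single candidate 1. So r4c2=1.
Step 41. [r6c3∈{8}] r6c3's peers cover all but 8. So r6c3=8.
Step 42. [r7c7∈{7}] r7c7 has the single candidate 7. So r7c7=7.
Step 43. [r5c5∈{7}] r5c5 has the single candidate 7. So r5c5=7.
Step 44. [r5c3∈{2}] r5c3 is down to just 2, so r5c3=2.
Step 45. [r5c6∈{6}] r5c6 is down to just 6, so r5c6=6.

Answer: 6 8 4 2 1 7 5 3 9 / 2 3 1 8 9 5 4 6 7 / 7 9 5 6 3 4 2 1 8 / 4 1 7 3 8 9 6 2 5 / 3 5 2 1 7 6 9 8 4 / 9 6 8 4 5 2 3 7 1 / 1 2 3 5 4 8 7 9 6 / 8 4 9 7 6 3 1 5 2 / 5 7 6 9 2 1 8 4 3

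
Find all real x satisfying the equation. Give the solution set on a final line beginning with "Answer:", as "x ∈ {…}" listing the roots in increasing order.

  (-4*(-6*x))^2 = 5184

Step 1. [(-4*(-6*x))^2 = 5184] 5184 ≥ 0, LHS is (·)² — take ±√. So sqrt: -4*(-6*x) = 72 or -72.
Step 2. [-4*(-6*x) = 72 or -72] LHS = -4·(…); ÷-4 both sides. So div: -6*x = -18 or 18.
Step 3. [-6*x = -18 or 18] LHS = -6·(…); ÷-6 both sides ⇒ div: x = 3 or -3.

Answer: x ∈ {-3, 3}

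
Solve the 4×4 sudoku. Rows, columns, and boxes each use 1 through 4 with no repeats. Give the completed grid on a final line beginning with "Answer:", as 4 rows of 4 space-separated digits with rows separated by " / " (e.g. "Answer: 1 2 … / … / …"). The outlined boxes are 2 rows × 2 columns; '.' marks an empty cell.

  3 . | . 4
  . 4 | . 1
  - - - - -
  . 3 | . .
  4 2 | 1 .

Step 1. [r1c3∈{2}] r1c3 is down to just 2 ⇒ r1c3=2.
Step 2. [r3c3∈{4}] only 4 remains possible at r3c3. So r3c3=4.
Step 3. [r3c4∈{2}] r3c4 is down to just 2. So r3c4=2.
Step 4. [r2c3∈{3}] r2c3 is down to just 3. So r2c3=3.
Step 5. [r2c1∈{2}] r2c1 has the single candidate 2, so r2c1=2.
Step 6. [r4c4∈{3}] only 3 remains possible at r4c4 ⇒ r4c4=3.
Step 7. [r1c2∈{1}] only 1 remains possible at r1c2. So r1c2=1.
Step 8. [r3c1∈{1}] r3c1 has the single candidate 1 ⇒ r3c1=1.

Answer: 3 1 2 4 / 2 4 3 1 / 1 3 4 2 / 4 2 1 3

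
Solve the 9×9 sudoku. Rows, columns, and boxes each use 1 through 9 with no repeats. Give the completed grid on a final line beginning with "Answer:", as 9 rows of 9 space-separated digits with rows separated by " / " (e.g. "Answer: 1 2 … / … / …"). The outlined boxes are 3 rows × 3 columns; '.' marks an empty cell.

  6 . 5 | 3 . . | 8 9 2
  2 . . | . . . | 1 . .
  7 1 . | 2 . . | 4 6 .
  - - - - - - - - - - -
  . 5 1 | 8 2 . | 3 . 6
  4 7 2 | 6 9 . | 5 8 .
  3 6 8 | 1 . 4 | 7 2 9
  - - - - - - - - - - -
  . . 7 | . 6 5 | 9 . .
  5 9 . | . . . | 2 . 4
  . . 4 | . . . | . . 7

Step 1. [r2c4∈{4,5,7,9}] across col 4, 5 lands solely at r2c4, so r2c4=5.
Step 2. [r2c2∈{3,4,8}] box 1 places 8 nowhere but r2c2. So r2c2=8.
Step 3. [r9c6∈{1,2,3,8,9}] across col 6, 2 lands solely at r9c6 ⇒ r9c6=2.
Step 4. [r9c2∈{3}] r9c2's peers cover all but 3, so r9c2=3.
Step 5. [r8c5∈{1,3,7,8}] in col 5, 3 fits only at r8c5, so r8c5=3.
Step 6. [r2c9∈{3}] r2c9 is down to just 3. So r2c9=3.
Step 7. [r8c8∈{1}] r8c8's peers cover all but 1, so r8c8=1.
Step 8. [r8c6∈{7,8}] row 8 places 8 nowhere but r8c6. So r8c6=8.
Step 9. [r9c5∈{1}] r9c5 has the single candidate 1. So r9c5=1.
Step 10. [r2c8∈{7}] only 7 remains possible at r2c8 ⇒ r2c8=7.
Step 11. [r3c6∈{9}] only 9 remains possible at r3c6 ⇒ r3c6=9.
Step 12. [r1c5∈{4,7}] 7 has one home in col 5: r1c5. So r1c5=7.
Step 13. [r9c1∈{8}] r9c1 has the single candidate 8. So r9c1=8.
Step 14. [r7c9∈{8}] r7c9's peers cover all but 8. So r7c9=8.
Step 15. [r6c5∈{5}] r6c5's peers cover all but 5, so r6c5=5.
Step 16. [r8c3∈{6}] nothing but 6 survives at r8c3. So r8c3=6.
Step 17. [r4c8∈{4}] only 4 remains possible at r4c8, so r4c8=4.
Step 18. [r3c9∈{5}] only 5 remains possible at r3c9. So r3c9=5.
Step 19. [r2c6∈{6}] nothing but 6 survives at r2c6 ⇒ r2c6=6.
Step 20. [r2c5∈{4}] r2c5 has the single candidate 4 ⇒ r2c5=4.
Step 21. [r3c5∈{8}] r3c5 has the single candidate 8, so r3c5=8.
Step 22. [r8c4∈{7}] only 7 remains possible at r8c4. So r8c4=7.
Step 23. [r4c6∈{7}] only 7 remains possible at r4c6, so r4c6=7.
Step 24. [r4c1∈{9}] r4c1's peers cover all but 9. So r4c1=9.
Step 25. [r9c4∈{9}] r9c4 has the single candidate 9, so r9c4=9.
Step 26. [r7c8∈{3}] r7c8's peers cover all but 3. So r7c8=3.
Step 27. [r7c4∈{4}] r7c4 is down to just 4. So r7c4=4.
Step 28. [r9c8∈{5}] r9c8's peers cover all but 5. So r9c8=5.
Step 29. [r5c9∈{1}] r5c9 has the single candidate 1, so r5c9=1.
Step 30. [r1c6∈{1}] r1c6's peers cover all but 1. So r1c6=1.
Step 31. [r7c2∈{2}] only 2 remains possible at r7c2, so r7c2=2.
Step 32. [r2c3∈{9}] nothing but 9 survives at r2c3, so r2c3=9.
Step 33. [r3c3∈{3}] only 3 remains possible at r3c3, so r3c3=3.
Step 34. [r1c2∈{4}] nothing but 4 survives at r1c2. So r1c2=4.
Step 35. [r5c6∈{3}] r5c6's peers cover all but 3. So r5c6=3.
Step 36. [r7c1∈{1}] r7c1's peers cover all but 1, so r7c1=1.
Step 37. [r9c7∈{6}] only 6 remains possible at r9c7, so r9c7=6.

Answer: 6 4 5 3 7 1 8 9 2 / 2 8 9 5 4 6 1 7 3 / 7 1 3 2 8 9 4 6 5 / 9 5 1 8 2 7 3 4 6 / 4 7 2 6 9 3 5 8 1 / 3 6 8 1 5 4 7 2 9 / 1 2 7 4 6 5 9 3 8 / 5 9 6 7 3 8 2 1 4 / 8 3 4 9 1 2 6 5 7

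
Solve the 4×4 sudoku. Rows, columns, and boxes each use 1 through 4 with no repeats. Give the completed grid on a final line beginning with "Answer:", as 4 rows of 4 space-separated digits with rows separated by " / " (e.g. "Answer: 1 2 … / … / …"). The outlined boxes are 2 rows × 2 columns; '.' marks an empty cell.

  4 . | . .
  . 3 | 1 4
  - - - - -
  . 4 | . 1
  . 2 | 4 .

Step 1. [r4c4∈{3}] r4c4 has the single candidate 3 ⇒ r4c4=3.
Step 2. [r3c3∈{2}] nothing but 2 survives at r3c3 ⇒ r3c3=2.
Step 3. [r4c1∈{1}] nothing but 1 survives at r4c1. So r4c1=1.
Step 4. [r1c3∈{3}] r1c3 is down to just 3. So r1c3=3.
Step 5. [r3c1∈{3}] r3c1 has the single candidate 3. So r3c1=3.
Step 6. [r1c4∈{2}] only 2 remains possible at r1c4, so r1c4=2.
Step 7. [r2c1∈{2}] r2c1 has the single candidate 2, so r2c1=2.
Step 8. [r1c2∈{1}] nothing but 1 survives at r1c2 ⇒ r1c2=1.

Answer: 4 1 3 2 / 2 3 1 4 / 3 4 2 1 / 1 2 4 3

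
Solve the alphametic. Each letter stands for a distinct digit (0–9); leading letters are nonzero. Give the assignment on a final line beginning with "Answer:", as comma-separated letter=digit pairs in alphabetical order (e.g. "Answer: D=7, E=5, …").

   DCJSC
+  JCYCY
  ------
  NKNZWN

Step 1. [col 1: C + Y ≡ N (mod 10)] C=5 is one option consistent with column 1 (C + Y ≡ N (mod 10), carry-in 0) — take it. So C=5.
Step 2. [col 1: C + Y ≡ N (mod 10)] several values work for N in column 1 (C + Y ≡ N (mod 10), carry-in 0); try N=1 ⇒ N=1.
Step 3. [col 1: C + Y ≡ N (mod 10)] column 1 reads C+Y+carry(0)=N with C=5, N=1; with digits 1,5 already taken and all letters distinct, the only value for Y is 6 ⇒ Y=6.
Step 4. [col 2: S + C ≡ W (mod 10)] column 2 (S + C ≡ W (mod 10), carry-in 1) doesn't pin W yet; pick W=9 and continue. So W=9.
Step 5. [col 2: S + C ≡ W (mod 10)] column 2 reads S+C+carry(1)=W with C=5, W=9; with digits 1,5,6,9 already taken and all letters distinct, the only value for S is 3 ⇒ S=3.
Step 6. [col 3: J + Y ≡ Z (mod 10)] column 3 (J + Y ≡ Z (mod 10), carry-in 0) doesn't pin Z yet; pick Z=0 and continue ⇒ Z=0.
Step 7. [col 3: J + Y ≡ Z (mod 10)] column 3 reads J+Y+carry(0)=Z with Y=6, Z=0; with digits 0,1,3,5,6,9 already taken and all letters distinct, the only value for J is 4 ⇒ J=4.
Step 8. [col 5: D + J ≡ K (mod 10)] no forcing yet in column 5 (carry-in 1); K=2 is free and consistent — try it ⇒ K=2.
Step 9. [col 5: D + J ≡ K (mod 10)] in column 5 we have D+J≡K with carry-in 1; given J=4, K=2 and digits 0,1,2,3,4,5,6,9 already taken and all letters distinct, that pins D to 7. So D=7.

Answer: C=5, D=7, J=4, K=2, N=1, S=3, W=9, Y=6, Z=0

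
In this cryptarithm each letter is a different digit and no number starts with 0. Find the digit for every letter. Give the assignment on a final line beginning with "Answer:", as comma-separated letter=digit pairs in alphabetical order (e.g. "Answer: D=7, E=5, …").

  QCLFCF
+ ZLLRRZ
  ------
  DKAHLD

Step 1. [col 1: F + Z ≡ D (mod 10)] no forcing yet in column 1 (carry-in 0); D=9 is free and consistent — try it. So D=9.
Step 2. [col 1: F + Z ≡ D (mod 10)] column 1 (F + Z ≡ D (mod 10), carry-in 0) doesn't pin Z yet; pick Z=5 and continue. So Z=5.
Step 3. [col 1: F + Z ≡ D (mod 10)] column 1: given Z=5, D=9, carry-in 0, and digits 5,9 already taken and all letters distinct, F+Z≡D (mod 10) forces F=4. So F=4.
Step 4. [col 2: C + R ≡ L (mod 10)] column 2 (C + R ≡ L (mod 10), carry-in 0) doesn't pin C yet; pick C=2 and continue. So C=2.
Step 5. [col 2: C + R ≡ L (mod 10)] several values work for L in column 2 (C + R ≡ L (mod 10), carry-in 0); try L=8, so L=8.
Step 6. [col 2: C + R ≡ L (mod 10)] column 2: given C=2, L=8, carry-in 0, and digits 2,4,5,8,9 already taken and all letters distinct, C+R≡L (mod 10) forces R=6 ⇒ R=6.
Step 7. [col 3: F + R ≡ H (mod 10)] in column 3 we have F+R≡H with carry-in 0; given F=4, R=6 and digits 2,4,5,6,8,9 already taken and all letters distinct, that pins H to 0 ⇒ H=0.
Step 8. [col 4: L + L ≡ A (mod 10)] from column 4 (L=8, carry-in 1, digits 0,2,4,5,6,8,9 already taken and all letters distinct): A must equal 7. So A=7.
Step 9. [col 5: C + L ≡ K (mod 10)] from column 5 (C=2, L=8, carry-in 1, digits 0,2,4,5,6,7,8,9 already taken and all letters distinct): K must equal 1. So K=1.
Step 10. [col 6: Q + Z ≡ D (mod 10)] column 6: given Z=5, D=9, carry-in 1, and digits 0,1,2,4,5,6,7,8,9 already taken and all letters distinct, Q+Z≡D (mod 10) forces Q=3. So Q=3.

Answer: A=7, C=2, D=9, F=4, H=0, K=1, L=8, Q=3, R=6, Z=5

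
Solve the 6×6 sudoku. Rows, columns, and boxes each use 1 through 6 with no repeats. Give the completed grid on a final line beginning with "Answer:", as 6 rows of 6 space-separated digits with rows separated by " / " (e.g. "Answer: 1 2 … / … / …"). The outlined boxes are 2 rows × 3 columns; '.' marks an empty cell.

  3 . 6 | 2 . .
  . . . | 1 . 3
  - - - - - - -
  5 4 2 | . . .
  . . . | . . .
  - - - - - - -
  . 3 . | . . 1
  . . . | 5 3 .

Step 1. [r3c6∈{6}] nothing but 6 survives at r3c6. So r3c6=6.
Step 2. [r5c4∈{4,6}] col 4 places 6 nowhere but r5c4. So r5c4=6.
Step 3. [r1c2∈{1,5}] across row 1, 1 lands solely at r1c2 ⇒ r1c2=1.
Step 4. [r2c2∈{2,5}] r2c2 is the only open cell in col 2 admitting 5 ⇒ r2c2=5.
Step 5. [r6c2∈{2,6}] col 2 places 2 nowhere but r6c2 ⇒ r6c2=2.
Step 6. [r6c6∈{4}] r6c6's peers cover all but 4 ⇒ r6c6=4.
Step 7. [r1c5∈{4,5}] across row 1, 4 lands solely at r1c5, so r1c5=4.
Step 8. [r4c5∈{1,2,5}] across col 5, 5 lands solely at r4c5. So r4c5=5.
Step 9. [r6c1∈{1,6}] across row 6, 6 lands solely at r6c1 ⇒ r6c1=6.
Step 10. [r4c3∈{1,3}] r4c3 is the only open cell in col 3 admitting 3. So r4c3=3.
Step 11. [r2c3∈{4}] only 4 remains possible at r2c3. So r2c3=4.
Step 12. [r4c6∈{2}] nothing but 2 survives at r4c6 ⇒ r4c6=2.
Step 13. [r6c3∈{1}] r6c3's peers cover all but 1. So r6c3=1.
Step 14. [r5c1∈{4}] nothing but 4 survives at r5c1, so r5c1=4.
Step 15. [r4c2∈{6}] only 6 remains possible at r4c2. So r4c2=6.
Step 16. [r4c1∈{1}] r4c1 is down to just 1. So r4c1=1.
Step 17. [r2c5∈{6}] nothing but 6 survives at r2c5, so r2c5=6.
Step 18. [r2c1∈{2}] r2c1 is down to just 2, so r2c1=2.
Step 19. [r3c4∈{3}] r3c4's peers cover all but 3 ⇒ r3c4=3.
Step 20. [r1c6∈{5}] r1c6 has the single candidate 5, so r1c6=5.
Step 21. [r5c5∈{2}] nothing but 2 survives at r5c5 ⇒ r5c5=2.
Step 22. [r4c4∈{4}] only 4 remains possible at r4c4 ⇒ r4c4=4.
Step 23. [r3c5∈{1}] r3c5's peers cover all but 1. So r3c5=1.
Step 24. [r5c3∈{5}] r5c3's peers cover all but 5, so r5c3=5.

Answer: 3 1 6 2 4 5 / 2 5 4 1 6 3 / 5 4 2 3 1 6 / 1 6 3 4 5 2 / 4 3 5 6 2 1 / 6 2 1 5 3 4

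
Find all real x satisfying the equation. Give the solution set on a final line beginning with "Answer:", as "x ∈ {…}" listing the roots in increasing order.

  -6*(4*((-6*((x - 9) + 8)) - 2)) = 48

Step 1. [-6*(4*((-6*((x - 9) + 8)) - 2)) = 48] LHS = -6·(…); ÷-6 both sides. So div: 4*((-6*((x - 9) + 8)) - 2) = -8.
Step 2. [4*((-6*((x - 9) + 8)) - 2) = -8] 4 out front; divide by 4. So div: (-6*((x - 9) + 8)) - 2 = -2.
Step 3. [(-6*((x - 9) + 8)) - 2 = -2] 2 comes off first (add 2), so sub: -6*((x - 9) + 8) = 0.
Step 4. [-6*((x - 9) + 8) = 0] divide by the outer -6. So div: (x - 9) + 8 = 0.
Step 5. [(x - 9) + 8 = 0] the outer +8 inverts by subtracting 8. So sub: x - 9 = -8.
Step 6. [x - 9 = -8] the outer -9 inverts by adding 9, so sub: x = 1.

Answer: x ∈ {1}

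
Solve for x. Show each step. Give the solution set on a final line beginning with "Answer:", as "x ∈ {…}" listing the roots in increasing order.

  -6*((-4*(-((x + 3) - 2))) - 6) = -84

Step 1. [-6*((-4*(-((x + 3) - 2))) - 6) = -84] LHS = -6·(…); ÷-6 both sides. So div: (-4*(-((x + 3) - 2))) - 6 = 14.
Step 2. [(-4*(-((x + 3) - 2))) - 6 = 14] 6 comes off first (add 6). So sub: -4*(-((x + 3) - 2)) = 20.
Step 3. [-4*(-((x + 3) - 2)) = 20] -4·(inner) — divide through by -4. So div: -((x + 3) - 2) = -5.
Step 4. [-((x + 3) - 2) = -5] flip signs both sides, so neg: (x + 3) - 2 = 5.
Step 5. [(x + 3) - 2 = 5] the outer -2 inverts by adding 2 ⇒ sub: x + 3 = 7.
Step 6. [x + 3 = 7] +3 is outermost — subtract 3 both sides, so sub: x = 4.

Answer: x ∈ {4}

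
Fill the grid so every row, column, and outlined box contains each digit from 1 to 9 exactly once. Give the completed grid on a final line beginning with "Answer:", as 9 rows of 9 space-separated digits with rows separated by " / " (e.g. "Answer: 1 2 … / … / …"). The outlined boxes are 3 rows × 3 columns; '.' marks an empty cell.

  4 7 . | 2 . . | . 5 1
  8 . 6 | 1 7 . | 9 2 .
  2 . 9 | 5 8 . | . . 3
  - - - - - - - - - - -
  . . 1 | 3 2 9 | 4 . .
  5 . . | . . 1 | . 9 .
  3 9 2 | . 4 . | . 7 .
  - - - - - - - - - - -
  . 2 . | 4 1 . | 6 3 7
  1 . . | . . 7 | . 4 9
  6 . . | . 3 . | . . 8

Step 1. [r5c5∈{6}] r5c5's peers cover all but 6. So r5c5=6.
Step 2. [r8c5∈{5}] r8c5 has the single candidate 5 ⇒ r8c5=5.
Step 3. [r9c7∈{1,2,5}] in box 9, 5 fits only at r9c7 ⇒ r9c7=5.
Step 4. [r4c8∈{6,8}] r4c8 is the only open cell in col 8 admitting 8. So r4c8=8.
Step 5. [r6c4∈{8}] r6c4 has the single candidate 8, so r6c4=8.
Step 6. [r1c3∈{3}] nothing but 3 survives at r1c3 ⇒ r1c3=3.
Step 7. [r8c3∈{8}] r8c3's peers cover all but 8, so r8c3=8.
Step 8. [r3c6∈{4,6}] 4 has one home in row 3: r3c6, so r3c6=4.
Step 9. [r9c3∈{4,7}] row 9 places 7 nowhere but r9c3. So r9c3=7.
Step 10. [r6c9∈{5,6}] row 6 places 6 nowhere but r6c9 ⇒ r6c9=6.
Step 11. [r5c3∈{4}] only 4 remains possible at r5c3, so r5c3=4.
Step 12. [r5c7∈{2,3}] 3 has one home in row 5: r5c7, so r5c7=3.
Step 13. [r9c6∈{2}] r9c6's peers cover all but 2 ⇒ r9c6=2.
Step 14. [r4c2∈{6}] r4c2's peers cover all but 6. So r4c2=6.
Step 15. [r7c1∈{9}] r7c1's peers cover all but 9 ⇒ r7c1=9.
Step 16. [r3c8∈{6}] r3c8's peers cover all but 6, so r3c8=6.
Step 17. [r5c9∈{2}] nothing but 2 survives at r5c9. So r5c9=2.
Step 18. [r9c4∈{9}] only 9 remains possible at r9c4 ⇒ r9c4=9.
Step 19. [r5c4∈{7}] only 7 remains possible at r5c4, so r5c4=7.
Step 20. [r9c2∈{4}] r9c2 has the single candidate 4 ⇒ r9c2=4.
Step 21. [r1c7∈{8}] r1c7 is down to just 8. So r1c7=8.
Step 22. [r2c9∈{4}] r2c9 has the single candidate 4. So r2c9=4.
Step 23. [r8c2∈{3}] nothing but 3 survives at r8c2. So r8c2=3.
Step 24. [r7c3∈{5}] r7c3's peers cover all but 5 ⇒ r7c3=5.
Step 25. [r6c6∈{5}] r6c6's peers cover all but 5, so r6c6=5.
Step 26. [r4c1∈{7}] r4c1's peers cover all but 7 ⇒ r4c1=7.
Step 27. [r2c2∈{5}] nothing but 5 survives at r2c2 ⇒ r2c2=5.
Step 28. [r1c6∈{6}] nothing but 6 survives at r1c6. So r1c6=6.
Step 29. [r9c8∈{1}] r9c8 is down to just 1. So r9c8=1.
Step 30. [r3c2∈{1}] r3c2 has the single candidate 1 ⇒ r3c2=1.
Step 31. [r8c4∈{6}] nothing but 6 survives at r8c4 ⇒ r8c4=6.
Step 32. [r4c9∈{5}] r4c9 is down to just 5. So r4c9=5.
Step 33. [r1c5∈{9}] only 9 remains possible at r1c5 ⇒ r1c5=9.
Step 34. [r7c6∈{8}] nothing but 8 survives at r7c6, so r7c6=8.
Step 35. [r5c2∈{8}] only 8 remains possible at r5c2 ⇒ r5c2=8.
Step 36. [r2c6∈{3}] nothing but 3 survives at r2c6, so r2c6=3.
Step 37. [r8c7∈{2}] r8c7 is down to just 2, so r8c7=2.
Step 38. [r3c7∈{7}] only 7 remains possible at r3c7 ⇒ r3c7=7.
Step 39. [r6c7∈{1}] r6c7 is down to just 1. So r6c7=1.

Answer: 4 7 3 2 9 6 8 5 1 / 8 5 6 1 7 3 9 2 4 / 2 1 9 5 8 4 7 6 3 / 7 6 1 3 2 9 4 8 5 / 5 8 4 7 6 1 3 9 2 / 3 9 2 8 4 5 1 7 6 / 9 2 5 4 1 8 6 3 7 / 1 3 8 6 5 7 2 4 9 / 6 4 7 9 3 2 5 1 8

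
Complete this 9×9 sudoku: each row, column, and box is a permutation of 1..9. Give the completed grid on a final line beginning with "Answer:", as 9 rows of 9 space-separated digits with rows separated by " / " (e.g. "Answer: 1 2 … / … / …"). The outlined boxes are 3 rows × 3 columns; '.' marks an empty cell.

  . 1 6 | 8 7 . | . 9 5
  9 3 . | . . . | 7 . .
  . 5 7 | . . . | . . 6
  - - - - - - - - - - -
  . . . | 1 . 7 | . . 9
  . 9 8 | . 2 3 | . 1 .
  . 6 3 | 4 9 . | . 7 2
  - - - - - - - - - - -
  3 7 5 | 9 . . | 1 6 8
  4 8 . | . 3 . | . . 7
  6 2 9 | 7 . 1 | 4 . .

Step 1. [r1c6∈{2,4}] r1c6 is the only open cell in row 1 admitting 4, so r1c6=4.
Step 2. [r3c8∈{2,3,4,8}] across row 3, 4 lands solely at r3c8, so r3c8=4.
Step 3. [r7c6∈{2}] r7c6 has the single candidate 2 ⇒ r7c6=2.
Step 4. [r1c1∈{2}] r1c1's peers cover all but 2. So r1c1=2.
Step 5. [r4c1∈{5}] r4c1 has the single candidate 5 ⇒ r4c1=5.
Step 6. [r6c6∈{5,8}] r6c6 is the only open cell in col 6 admitting 8, so r6c6=8.
Step 7. [r5c4∈{5,6}] 5 has one home in box 5: r5c4 ⇒ r5c4=5.
Step 8. [r2c8∈{2,8}] row 2 places 8 nowhere but r2c8. So r2c8=8.
Step 9. [r3c7∈{2,3}] across box 3, 2 lands solely at r3c7. So r3c7=2.
Step 10. [r4c7∈{3,6,8}] 8 has one home in row 4: r4c7. So r4c7=8.
Step 11. [r8c4∈{6}] r8c4 has the single candidate 6. So r8c4=6.
Step 12. [r8c6∈{5}] r8c6's peers cover all but 5. So r8c6=5.
Step 13. [r2c5∈{1,5,6}] r2c5 is the only open cell in row 2 admitting 5, so r2c5=5.
Step 14. [r4c8∈{3}] nothing but 3 survives at r4c8 ⇒ r4c8=3.
Step 15. [r4c3∈{2,4}] in row 4, 2 fits only at r4c3. So r4c3=2.
Step 16. [r8c7∈{9}] r8c7 is down to just 9, so r8c7=9.
Step 17. [r3c4∈{3}] nothing but 3 survives at r3c4, so r3c4=3.
Step 18. [r6c1∈{1}] r6c1 has the single candidate 1 ⇒ r6c1=1.
Step 19. [r5c9∈{4}] r5c9's peers cover all but 4. So r5c9=4.
Step 20. [r2c9∈{1}] nothing but 1 survives at r2c9 ⇒ r2c9=1.
Step 21. [r4c5∈{6}] r4c5's peers cover all but 6. So r4c5=6.
Step 22. [r8c3∈{1}] r8c3 is down to just 1, so r8c3=1.
Step 23. [r8c8∈{2}] nothing but 2 survives at r8c8, so r8c8=2.
Step 24. [r2c3∈{4}] only 4 remains possible at r2c3 ⇒ r2c3=4.
Step 25. [r3c5∈{1}] only 1 remains possible at r3c5, so r3c5=1.
Step 26. [r5c7∈{6}] nothing but 6 survives at r5c7, so r5c7=6.
Step 27. [r3c1∈{8}] only 8 remains possible at r3c1. So r3c1=8.
Step 28. [r2c4∈{2}] r2c4 is down to just 2 ⇒ r2c4=2.
Step 29. [r4c2∈{4}] r4c2 is down to just 4, so r4c2=4.
Step 30. [r9c9∈{3}] only 3 remains possible at r9c9 ⇒ r9c9=3.
Step 31. [r7c5∈{4}] r7c5 has the single candidate 4. So r7c5=4.
Step 32. [r5c1∈{7}] r5c1 has the single candidate 7 ⇒ r5c1=7.
Step 33. [r1c7∈{3}] r1c7 is down to just 3. So r1c7=3.
Step 34. [r9c8∈{5}] only 5 remains possible at r9c8. So r9c8=5.
Step 35. [r9c5∈{8}] r9c5 has the single candidate 8, so r9c5=8.
Step 36. [r6c7∈{5}] r6c7 has the single candidate 5 ⇒ r6c7=5.
Step 37. [r3c6∈{9}] nothing but 9 survives at r3c6. So r3c6=9.
Step 38. [r2c6∈{6}] r2c6 is down to just 6. So r2c6=6.

Answer: 2 1 6 8 7 4 3 9 5 / 9 3 4 2 5 6 7 8 1 / 8 5 7 3 1 9 2 4 6 / 5 4 2 1 6 7 8 3 9 / 7 9 8 5 2 3 6 1 4 / 1 6 3 4 9 8 5 7 2 / 3 7 5 9 4 2 1 6 8 / 4 8 1 6 3 5 9 2 7 / 6 2 9 7 8 1 4 5 3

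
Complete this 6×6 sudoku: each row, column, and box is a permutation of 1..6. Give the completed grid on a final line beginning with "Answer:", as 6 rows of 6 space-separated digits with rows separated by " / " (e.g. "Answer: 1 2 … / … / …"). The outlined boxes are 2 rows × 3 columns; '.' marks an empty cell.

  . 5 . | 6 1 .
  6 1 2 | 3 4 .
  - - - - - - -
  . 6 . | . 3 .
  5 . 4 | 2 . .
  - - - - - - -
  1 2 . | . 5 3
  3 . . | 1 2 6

Step 1. [r3c6∈{1,4,5}] r3c6 is the only open cell in col 6 admitting 4. So r3c6=4.
Step 2. [r2c6∈{5}] only 5 remains possible at r2c6. So r2c6=5.
Step 3. [r4c2∈{3}] nothing but 3 survives at r4c2, so r4c2=3.
Step 4. [r4c6∈{1}] r4c6 is down to just 1, so r4c6=1.
Step 5. [r1c3∈{3}] r1c3's peers cover all but 3 ⇒ r1c3=3.
Step 6. [r5c3∈{6}] r5c3's peers cover all but 6, so r5c3=6.
Step 7. [r3c3∈{1}] r3c3's peers cover all but 1 ⇒ r3c3=1.
Step 8. [r5c4∈{4}] r5c4's peers cover all but 4, so r5c4=4.
Step 9. [r6c2∈{4}] nothing but 4 survives at r6c2 ⇒ r6c2=4.
Step 10. [r4c5∈{6}] nothing but 6 survives at r4c5. So r4c5=6.
Step 11. [r1c1∈{4}] nothing but 4 survives at r1c1 ⇒ r1c1=4.
Step 12. [r3c1∈{2}] r3c1 has the single candidate 2, so r3c1=2.
Step 13. [r3c4∈{5}] r3c4 has the single candidate 5. So r3c4=5.
Step 14. [r1c6∈{2}] nothing but 2 survives at r1c6, so r1c6=2.
Step 15. [r6c3∈{5}] only 5 remains possible at r6c3, so r6c3=5.

Answer: 4 5 3 6 1 2 / 6 1 2 3 4 5 / 2 6 1 5 3 4 / 5 3 4 2 6 1 / 1 2 6 4 5 3 / 3 4 5 1 2 6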